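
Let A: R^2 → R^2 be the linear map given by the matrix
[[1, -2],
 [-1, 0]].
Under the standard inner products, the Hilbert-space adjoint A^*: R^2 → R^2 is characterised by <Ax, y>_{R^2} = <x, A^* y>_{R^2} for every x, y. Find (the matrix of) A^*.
A^* = A^T =
[[1, -1],
 [-2, 0]]

For real matrices with standard dot products, the defining identity <Ax, y> = <x, A^* y> gives (Ax)^T y = x^T (A^*) y, i.e. x^T A^T y = x^T (A^*) y. Since this holds for all x, y, we must have A^* = A^T. Therefore
A^* =
[[1, -1],
 [-2, 0]].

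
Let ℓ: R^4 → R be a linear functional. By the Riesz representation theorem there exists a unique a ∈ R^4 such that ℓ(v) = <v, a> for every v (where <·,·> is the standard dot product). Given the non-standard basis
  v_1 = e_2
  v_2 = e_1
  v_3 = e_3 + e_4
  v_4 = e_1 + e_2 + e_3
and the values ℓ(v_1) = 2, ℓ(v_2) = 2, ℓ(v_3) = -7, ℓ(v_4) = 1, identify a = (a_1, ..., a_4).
a = (2, 2, -3, -4)

Write a = (a_1, ..., a_4) in the standard basis. For each basis vector v_i, ℓ(v_i) = <v_i, a> is a linear equation in the a_j's. Collect the n equations into a matrix system V a = ℓ, where row i of V is v_i (expressed in the standard basis). Since V is invertible (lower-triangular with 1s on the diagonal, up to permutation), solve by back-substitution:
  V =
[[0, 1, 0, 0],
 [1, 0, 0, 0],
 [0, 0, 1, 1],
 [1, 1, 1, 0]]
  V a = (2, 2, -7, 1)
Solving gives a = (2, 2, -3, -4).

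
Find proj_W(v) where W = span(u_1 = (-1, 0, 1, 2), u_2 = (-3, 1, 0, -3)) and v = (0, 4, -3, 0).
proj_W(v) = (0, 1/7, -3/7, -9/7)

Set up U = [u_1 | ... | u_2] ∈ R^(4×2). The projector onto W = col(U) is P = U (U^T U)^(-1) U^T.
Compute U^T U =
  [6, -3]
  [-3, 19],
and U^T v = (-3, 4).
Solve U^T U · c = U^T v for the coefficients: c = (-3/7, 1/7). The projection is proj_W(v) = U c.
Check: (v - proj_W(v)) · u_1 = 0  (should be 0).
Check: (v - proj_W(v)) · u_2 = 0  (should be 0).
Result: proj_W(v) = (0, 1/7, -3/7, -9/7).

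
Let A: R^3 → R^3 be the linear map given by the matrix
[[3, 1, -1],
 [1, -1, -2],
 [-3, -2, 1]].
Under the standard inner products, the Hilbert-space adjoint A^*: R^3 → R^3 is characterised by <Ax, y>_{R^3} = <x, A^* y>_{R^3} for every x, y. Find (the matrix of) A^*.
A^* = A^T =
[[3, 1, -3],
 [1, -1, -2],
 [-1, -2, 1]]

For real matrices with standard dot products, the defining identity <Ax, y> = <x, A^* y> gives (Ax)^T y = x^T (A^*) y, i.e. x^T A^T y = x^T (A^*) y. Since this holds for all x, y, we must have A^* = A^T. Therefore
A^* =
[[3, 1, -3],
 [1, -1, -2],
 [-1, -2, 1]].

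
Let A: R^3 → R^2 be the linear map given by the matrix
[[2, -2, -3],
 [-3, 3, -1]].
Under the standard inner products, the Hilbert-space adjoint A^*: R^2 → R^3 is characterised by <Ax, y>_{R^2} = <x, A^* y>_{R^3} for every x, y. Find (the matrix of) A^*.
A^* = A^T =
[[2, -3],
 [-2, 3],
 [-3, -1]]

For real matrices with standard dot products, the defining identity <Ax, y> = <x, A^* y> gives (Ax)^T y = x^T (A^*) y, i.e. x^T A^T y = x^T (A^*) y. Since this holds for all x, y, we must have A^* = A^T. Therefore
A^* =
[[2, -3],
 [-2, 3],
 [-3, -1]].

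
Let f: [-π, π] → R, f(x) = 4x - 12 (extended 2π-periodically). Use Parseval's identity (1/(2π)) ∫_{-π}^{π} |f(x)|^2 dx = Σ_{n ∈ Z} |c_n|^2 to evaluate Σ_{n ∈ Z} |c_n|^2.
Σ |c_n|^2 = 16π^2/3 + 144

Expand and integrate term by term over [-π, π]:
  ∫ (4x)^2 dx = 16·(2π^3/3); ∫ 2·4·(-12)·x dx = 0 (odd integrand); ∫ (-12)^2 dx = 144·2π.
So (1/(2π)) ∫_{-π}^{π} (4x - 12)^2 dx = 16π^2/3 + 144 = 16π^2/3 + 144.
Parseval ⇒ Σ |c_n|^2 = 16π^2/3 + 144.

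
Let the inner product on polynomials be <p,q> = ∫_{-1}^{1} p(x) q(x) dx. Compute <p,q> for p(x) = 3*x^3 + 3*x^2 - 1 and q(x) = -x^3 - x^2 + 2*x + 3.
<p,q> = 106/105

Expand the product: p(x)·q(x) = -3*x^6 - 6*x^5 + 3*x^4 + 16*x^3 + 10*x^2 - 2*x - 3.
∫_{-1}^{1} of each monomial x^k gives [2/(k+1) if k even, 0 if k odd]. Integrating term-by-term (or equivalently evaluating the antiderivative F(x) = -3*x^7/7 - x^6 + 3*x^5/5 + 4*x^4 + 10*x^3/3 - x^2 - 3*x at the endpoints):
  F(1) − F(−1) = 263/105 − (157/105) = 106/105.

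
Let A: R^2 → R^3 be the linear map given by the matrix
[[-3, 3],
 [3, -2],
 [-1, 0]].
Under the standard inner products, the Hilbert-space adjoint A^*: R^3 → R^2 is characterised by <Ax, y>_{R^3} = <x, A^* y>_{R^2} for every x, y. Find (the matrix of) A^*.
A^* = A^T =
[[-3, 3, -1],
 [3, -2, 0]]

For real matrices with standard dot products, the defining identity <Ax, y> = <x, A^* y> gives (Ax)^T y = x^T (A^*) y, i.e. x^T A^T y = x^T (A^*) y. Since this holds for all x, y, we must have A^* = A^T. Therefore
A^* =
[[-3, 3, -1],
 [3, -2, 0]].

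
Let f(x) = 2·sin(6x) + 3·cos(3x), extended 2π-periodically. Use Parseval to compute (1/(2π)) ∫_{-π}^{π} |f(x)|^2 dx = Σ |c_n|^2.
Σ |c_n|^2 = 13/2

Expand |f|^2 and use orthogonality of {sin(nx), cos(mx)} on [-π, π]:
  ∫_{-π}^{π} sin(nx)^2 dx = π, ∫ cos(mx)^2 dx = π, and cross terms integrate to 0.
So ∫_{-π}^{π} f(x)^2 dx = 2^2 · π + 3^2 · π = (4 + 9)π.
Divide by 2π: (4 + 9)/2 = 13/2.
By Parseval, this equals Σ |c_n|^2.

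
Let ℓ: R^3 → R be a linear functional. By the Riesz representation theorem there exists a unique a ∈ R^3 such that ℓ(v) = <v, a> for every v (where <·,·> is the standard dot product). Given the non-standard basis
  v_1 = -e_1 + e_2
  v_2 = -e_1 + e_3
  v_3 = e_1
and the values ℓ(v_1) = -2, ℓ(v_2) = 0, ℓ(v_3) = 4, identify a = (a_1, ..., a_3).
a = (4, 2, 4)

Write a = (a_1, ..., a_3) in the standard basis. For each basis vector v_i, ℓ(v_i) = <v_i, a> is a linear equation in the a_j's. Collect the n equations into a matrix system V a = ℓ, where row i of V is v_i (expressed in the standard basis). Since V is invertible (lower-triangular with 1s on the diagonal, up to permutation), solve by back-substitution:
  V =
[[-1, 1, 0],
 [-1, 0, 1],
 [1, 0, 0]]
  V a = (-2, 0, 4)
Solving gives a = (4, 2, 4).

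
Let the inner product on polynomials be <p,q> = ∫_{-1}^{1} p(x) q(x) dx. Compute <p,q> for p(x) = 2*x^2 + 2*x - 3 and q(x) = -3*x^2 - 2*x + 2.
<p,q> = -42/5

Expand the product: p(x)·q(x) = -6*x^4 - 10*x^3 + 9*x^2 + 10*x - 6.
∫_{-1}^{1} of each monomial x^k gives [2/(k+1) if k even, 0 if k odd]. Integrating term-by-term (or equivalently evaluating the antiderivative F(x) = -6*x^5/5 - 5*x^4/2 + 3*x^3 + 5*x^2 - 6*x at the endpoints):
  F(1) − F(−1) = -17/10 − (67/10) = -42/5.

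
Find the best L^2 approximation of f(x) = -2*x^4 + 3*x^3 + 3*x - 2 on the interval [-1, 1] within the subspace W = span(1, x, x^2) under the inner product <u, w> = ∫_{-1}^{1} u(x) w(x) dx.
g(x) = -12*x^2/7 + 24*x/5 - 64/35

The best approximation g ∈ W is the orthogonal projection of f onto W. Writing g = a_0 + a_1 x + a_2 x^2, the coefficients solve the normal equations G · a = b where
  G_{ij} = <φ_i, φ_j> and b_i = <f, φ_i>, with φ_0 = 1, φ_1 = x, φ_2 = x^2.
G =
  [2, 0, 2/3]
  [0, 2/3, 0]
  [2/3, 0, 2/5],
b = (-24/5, 16/5, -40/21).
Solving gives a_0 = -64/35, a_1 = 24/5, a_2 = -12/7, so
  g(x) = -12*x^2/7 + 24*x/5 - 64/35.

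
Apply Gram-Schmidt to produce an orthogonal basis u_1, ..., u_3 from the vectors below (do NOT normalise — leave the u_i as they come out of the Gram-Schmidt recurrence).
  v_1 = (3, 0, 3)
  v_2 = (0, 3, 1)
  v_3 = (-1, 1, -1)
Orthogonal basis:
  u_1 = (3, 0, 3)
  u_2 = (-1/2, 3, 1/2)
  u_3 = (3/19, 1/19, -3/19)

Apply the Gram-Schmidt recurrence
  u_1 = v_1
  u_i = v_i − Σ_{j<i} ((v_i · u_j) / (u_j · u_j)) · u_j.

Step by step this gives:
  u_1 = (3, 0, 3)
  u_2 = (-1/2, 3, 1/2)
  u_3 = (3/19, 1/19, -3/19)

Orthogonality check:
  u_2 · u_1 = 0 (should be 0)
  u_3 · u_1 = 0 (should be 0)
  u_3 · u_2 = 0 (should be 0)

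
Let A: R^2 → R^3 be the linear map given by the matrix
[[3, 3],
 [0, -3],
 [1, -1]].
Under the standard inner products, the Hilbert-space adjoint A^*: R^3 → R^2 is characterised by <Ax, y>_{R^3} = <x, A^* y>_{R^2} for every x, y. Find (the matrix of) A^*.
A^* = A^T =
[[3, 0, 1],
 [3, -3, -1]]

For real matrices with standard dot products, the defining identity <Ax, y> = <x, A^* y> gives (Ax)^T y = x^T (A^*) y, i.e. x^T A^T y = x^T (A^*) y. Since this holds for all x, y, we must have A^* = A^T. Therefore
A^* =
[[3, 0, 1],
 [3, -3, -1]].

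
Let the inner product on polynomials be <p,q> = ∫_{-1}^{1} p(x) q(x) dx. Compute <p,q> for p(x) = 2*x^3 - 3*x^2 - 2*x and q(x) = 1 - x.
<p,q> = -22/15

Expand the product: p(x)·q(x) = -2*x^4 + 5*x^3 - x^2 - 2*x.
∫_{-1}^{1} of each monomial x^k gives [2/(k+1) if k even, 0 if k odd]. Integrating term-by-term (or equivalently evaluating the antiderivative F(x) = -2*x^5/5 + 5*x^4/4 - x^3/3 - x^2 at the endpoints):
  F(1) − F(−1) = -29/60 − (59/60) = -22/15.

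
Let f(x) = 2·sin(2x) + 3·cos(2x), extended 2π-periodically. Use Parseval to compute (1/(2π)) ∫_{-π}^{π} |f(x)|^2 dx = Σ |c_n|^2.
Σ |c_n|^2 = 13/2

Expand |f|^2 and use orthogonality of {sin(nx), cos(mx)} on [-π, π]:
  ∫_{-π}^{π} sin(nx)^2 dx = π, ∫ cos(mx)^2 dx = π, and cross terms integrate to 0.
So ∫_{-π}^{π} f(x)^2 dx = 2^2 · π + 3^2 · π = (4 + 9)π.
Divide by 2π: (4 + 9)/2 = 13/2.
By Parseval, this equals Σ |c_n|^2.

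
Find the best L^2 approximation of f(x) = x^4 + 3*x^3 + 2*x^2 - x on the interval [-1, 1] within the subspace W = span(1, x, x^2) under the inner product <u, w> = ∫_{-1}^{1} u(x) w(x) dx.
g(x) = 20*x^2/7 + 4*x/5 - 3/35

The best approximation g ∈ W is the orthogonal projection of f onto W. Writing g = a_0 + a_1 x + a_2 x^2, the coefficients solve the normal equations G · a = b where
  G_{ij} = <φ_i, φ_j> and b_i = <f, φ_i>, with φ_0 = 1, φ_1 = x, φ_2 = x^2.
G =
  [2, 0, 2/3]
  [0, 2/3, 0]
  [2/3, 0, 2/5],
b = (26/15, 8/15, 38/35).
Solving gives a_0 = -3/35, a_1 = 4/5, a_2 = 20/7, so
  g(x) = 20*x^2/7 + 4*x/5 - 3/35.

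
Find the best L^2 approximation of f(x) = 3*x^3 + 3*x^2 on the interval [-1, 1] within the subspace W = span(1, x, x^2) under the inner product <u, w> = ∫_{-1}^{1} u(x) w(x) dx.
g(x) = 3*x^2 + 9*x/5

The best approximation g ∈ W is the orthogonal projection of f onto W. Writing g = a_0 + a_1 x + a_2 x^2, the coefficients solve the normal equations G · a = b where
  G_{ij} = <φ_i, φ_j> and b_i = <f, φ_i>, with φ_0 = 1, φ_1 = x, φ_2 = x^2.
G =
  [2, 0, 2/3]
  [0, 2/3, 0]
  [2/3, 0, 2/5],
b = (2, 6/5, 6/5).
Solving gives a_0 = 0, a_1 = 9/5, a_2 = 3, so
  g(x) = 3*x^2 + 9*x/5.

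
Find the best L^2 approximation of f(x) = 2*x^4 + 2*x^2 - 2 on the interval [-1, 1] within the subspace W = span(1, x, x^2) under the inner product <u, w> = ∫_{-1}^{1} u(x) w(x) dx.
g(x) = 26*x^2/7 - 76/35

The best approximation g ∈ W is the orthogonal projection of f onto W. Writing g = a_0 + a_1 x + a_2 x^2, the coefficients solve the normal equations G · a = b where
  G_{ij} = <φ_i, φ_j> and b_i = <f, φ_i>, with φ_0 = 1, φ_1 = x, φ_2 = x^2.
G =
  [2, 0, 2/3]
  [0, 2/3, 0]
  [2/3, 0, 2/5],
b = (-28/15, 0, 4/105).
Solving gives a_0 = -76/35, a_1 = 0, a_2 = 26/7, so
  g(x) = 26*x^2/7 - 76/35.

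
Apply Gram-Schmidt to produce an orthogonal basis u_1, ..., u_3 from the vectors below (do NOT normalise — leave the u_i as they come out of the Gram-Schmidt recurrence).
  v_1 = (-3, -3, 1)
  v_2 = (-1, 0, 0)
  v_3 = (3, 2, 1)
Orthogonal basis:
  u_1 = (-3, -3, 1)
  u_2 = (-10/19, 9/19, -3/19)
  u_3 = (0, 1/2, 3/2)

Apply the Gram-Schmidt recurrence
  u_1 = v_1
  u_i = v_i − Σ_{j<i} ((v_i · u_j) / (u_j · u_j)) · u_j.

Step by step this gives:
  u_1 = (-3, -3, 1)
  u_2 = (-10/19, 9/19, -3/19)
  u_3 = (0, 1/2, 3/2)

Orthogonality check:
  u_2 · u_1 = 0 (should be 0)
  u_3 · u_1 = 0 (should be 0)
  u_3 · u_2 = 0 (should be 0)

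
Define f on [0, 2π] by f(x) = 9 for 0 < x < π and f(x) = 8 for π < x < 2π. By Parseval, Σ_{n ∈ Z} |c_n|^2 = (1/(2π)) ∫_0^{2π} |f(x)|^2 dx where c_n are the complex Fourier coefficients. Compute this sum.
Σ |c_n|^2 = 145/2

Parseval equates the L^2 energy of f (normalised by 1/(2π)) with the ℓ^2 sum of its Fourier coefficients: (1/(2π)) ∫_0^{2π} |f|^2 = Σ |c_n|^2.
Compute the left side: (1/(2π)) [∫_0^π 9^2 dx + ∫_π^{2π} 8^2 dx] = (1/(2π)) · (81π + 64π) = (81 + 64)/2 = 145/2.
So Σ_{n ∈ Z} |c_n|^2 = 145/2.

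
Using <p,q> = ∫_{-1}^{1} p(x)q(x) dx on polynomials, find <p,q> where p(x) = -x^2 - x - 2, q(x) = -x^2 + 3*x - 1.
<p,q> = 22/5

Expand the product: p(x)·q(x) = x^4 - 2*x^3 - 5*x + 2.
∫_{-1}^{1} of each monomial x^k gives [2/(k+1) if k even, 0 if k odd]. Integrating term-by-term (or equivalently evaluating the antiderivative F(x) = x^5/5 - x^4/2 - 5*x^2/2 + 2*x at the endpoints):
  F(1) − F(−1) = -4/5 − (-26/5) = 22/5.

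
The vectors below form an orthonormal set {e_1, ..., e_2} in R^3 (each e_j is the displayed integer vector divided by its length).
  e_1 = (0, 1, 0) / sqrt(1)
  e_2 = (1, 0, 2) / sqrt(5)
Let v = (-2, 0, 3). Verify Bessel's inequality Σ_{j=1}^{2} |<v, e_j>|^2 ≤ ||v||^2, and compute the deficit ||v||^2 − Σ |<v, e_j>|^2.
Σ |<v, e_j>|^2 = 16/5; ||v||^2 = 13; deficit = 49/5

Write each e_j = u_j / sqrt(<u_j, u_j>) where u_j is the displayed integer vector. Then <v, e_j> = <v, u_j> / sqrt(<u_j, u_j>), so |<v, e_j>|^2 = <v, u_j>^2 / <u_j, u_j>.
Coefficients: <v, e_1> = 0/sqrt(1), <v, e_2> = 4/sqrt(5).
Square and sum: Σ |<v, e_j>|^2 = 16/5.
Compute ||v||^2 = v·v = 13.
Deficit = 13 − 16/5 = 49/5 ≥ 0, confirming Bessel's inequality. (The deficit equals ||v − Σ <v,e_j> e_j||^2, the squared distance from v to span{e_j}.)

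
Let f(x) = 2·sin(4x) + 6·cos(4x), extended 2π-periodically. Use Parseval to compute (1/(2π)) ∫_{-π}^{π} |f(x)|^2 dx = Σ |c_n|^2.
Σ |c_n|^2 = 20

Expand |f|^2 and use orthogonality of {sin(nx), cos(mx)} on [-π, π]:
  ∫_{-π}^{π} sin(nx)^2 dx = π, ∫ cos(mx)^2 dx = π, and cross terms integrate to 0.
So ∫_{-π}^{π} f(x)^2 dx = 2^2 · π + 6^2 · π = (4 + 36)π.
Divide by 2π: (4 + 36)/2 = 20.
By Parseval, this equals Σ |c_n|^2.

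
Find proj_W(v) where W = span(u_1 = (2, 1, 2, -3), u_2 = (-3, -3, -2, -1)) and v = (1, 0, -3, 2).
proj_W(v) = (-97/157, 13/157, -138/157, 371/157)

Set up U = [u_1 | ... | u_2] ∈ R^(4×2). The projector onto W = col(U) is P = U (U^T U)^(-1) U^T.
Compute U^T U =
  [18, -10]
  [-10, 23],
and U^T v = (-10, 1).
Solve U^T U · c = U^T v for the coefficients: c = (-110/157, -41/157). The projection is proj_W(v) = U c.
Check: (v - proj_W(v)) · u_1 = 0  (should be 0).
Check: (v - proj_W(v)) · u_2 = 0  (should be 0).
Result: proj_W(v) = (-97/157, 13/157, -138/157, 371/157).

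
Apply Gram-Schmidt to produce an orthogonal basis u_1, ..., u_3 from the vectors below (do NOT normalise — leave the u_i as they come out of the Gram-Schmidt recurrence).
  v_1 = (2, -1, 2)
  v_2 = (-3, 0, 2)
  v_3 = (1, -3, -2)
Orthogonal basis:
  u_1 = (2, -1, 2)
  u_2 = (-23/9, -2/9, 22/9)
  u_3 = (-68/113, -340/113, -102/113)

Apply the Gram-Schmidt recurrence
  u_1 = v_1
  u_i = v_i − Σ_{j<i} ((v_i · u_j) / (u_j · u_j)) · u_j.

Step by step this gives:
  u_1 = (2, -1, 2)
  u_2 = (-23/9, -2/9, 22/9)
  u_3 = (-68/113, -340/113, -102/113)

Orthogonality check:
  u_2 · u_1 = 0 (should be 0)
  u_3 · u_1 = 0 (should be 0)
  u_3 · u_2 = 0 (should be 0)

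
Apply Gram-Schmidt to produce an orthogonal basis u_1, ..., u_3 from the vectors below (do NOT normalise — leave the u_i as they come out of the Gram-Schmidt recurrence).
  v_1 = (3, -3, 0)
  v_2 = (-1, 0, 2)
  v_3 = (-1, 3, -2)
Orthogonal basis:
  u_1 = (3, -3, 0)
  u_2 = (-1/2, -1/2, 2)
  u_3 = (4/9, 4/9, 2/9)

Apply the Gram-Schmidt recurrence
  u_1 = v_1
  u_i = v_i − Σ_{j<i} ((v_i · u_j) / (u_j · u_j)) · u_j.

Step by step this gives:
  u_1 = (3, -3, 0)
  u_2 = (-1/2, -1/2, 2)
  u_3 = (4/9, 4/9, 2/9)

Orthogonality check:
  u_2 · u_1 = 0 (should be 0)
  u_3 · u_1 = 0 (should be 0)
  u_3 · u_2 = 0 (should be 0)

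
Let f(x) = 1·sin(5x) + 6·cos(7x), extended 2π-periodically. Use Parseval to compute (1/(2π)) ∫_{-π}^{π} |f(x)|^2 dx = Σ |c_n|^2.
Σ |c_n|^2 = 37/2

Expand |f|^2 and use orthogonality of {sin(nx), cos(mx)} on [-π, π]:
  ∫_{-π}^{π} sin(nx)^2 dx = π, ∫ cos(mx)^2 dx = π, and cross terms integrate to 0.
So ∫_{-π}^{π} f(x)^2 dx = 1^2 · π + 6^2 · π = (1 + 36)π.
Divide by 2π: (1 + 36)/2 = 37/2.
By Parseval, this equals Σ |c_n|^2.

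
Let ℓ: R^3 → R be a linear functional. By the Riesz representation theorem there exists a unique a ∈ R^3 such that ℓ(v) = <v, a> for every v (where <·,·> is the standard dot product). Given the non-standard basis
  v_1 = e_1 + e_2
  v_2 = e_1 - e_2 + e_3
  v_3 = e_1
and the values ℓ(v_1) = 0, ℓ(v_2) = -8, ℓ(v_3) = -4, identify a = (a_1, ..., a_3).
a = (-4, 4, 0)

Write a = (a_1, ..., a_3) in the standard basis. For each basis vector v_i, ℓ(v_i) = <v_i, a> is a linear equation in the a_j's. Collect the n equations into a matrix system V a = ℓ, where row i of V is v_i (expressed in the standard basis). Since V is invertible (lower-triangular with 1s on the diagonal, up to permutation), solve by back-substitution:
  V =
[[1, 1, 0],
 [1, -1, 1],
 [1, 0, 0]]
  V a = (0, -8, -4)
Solving gives a = (-4, 4, 0).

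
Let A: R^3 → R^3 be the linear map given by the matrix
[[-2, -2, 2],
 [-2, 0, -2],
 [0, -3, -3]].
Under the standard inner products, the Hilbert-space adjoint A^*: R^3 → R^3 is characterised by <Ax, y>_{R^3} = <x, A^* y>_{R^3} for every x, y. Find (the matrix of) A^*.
A^* = A^T =
[[-2, -2, 0],
 [-2, 0, -3],
 [2, -2, -3]]

For real matrices with standard dot products, the defining identity <Ax, y> = <x, A^* y> gives (Ax)^T y = x^T (A^*) y, i.e. x^T A^T y = x^T (A^*) y. Since this holds for all x, y, we must have A^* = A^T. Therefore
A^* =
[[-2, -2, 0],
 [-2, 0, -3],
 [2, -2, -3]].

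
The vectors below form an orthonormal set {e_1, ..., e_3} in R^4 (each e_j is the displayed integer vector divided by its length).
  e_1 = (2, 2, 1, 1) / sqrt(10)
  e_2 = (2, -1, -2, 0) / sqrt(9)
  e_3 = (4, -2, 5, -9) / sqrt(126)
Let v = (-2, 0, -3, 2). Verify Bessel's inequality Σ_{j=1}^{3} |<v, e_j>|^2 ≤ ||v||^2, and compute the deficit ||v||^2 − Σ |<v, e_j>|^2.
Σ |<v, e_j>|^2 = 114/7; ||v||^2 = 17; deficit = 5/7

Write each e_j = u_j / sqrt(<u_j, u_j>) where u_j is the displayed integer vector. Then <v, e_j> = <v, u_j> / sqrt(<u_j, u_j>), so |<v, e_j>|^2 = <v, u_j>^2 / <u_j, u_j>.
Coefficients: <v, e_1> = -5/sqrt(10), <v, e_2> = 2/sqrt(9), <v, e_3> = -41/sqrt(126).
Square and sum: Σ |<v, e_j>|^2 = 114/7.
Compute ||v||^2 = v·v = 17.
Deficit = 17 − 114/7 = 5/7 ≥ 0, confirming Bessel's inequality. (The deficit equals ||v − Σ <v,e_j> e_j||^2, the squared distance from v to span{e_j}.)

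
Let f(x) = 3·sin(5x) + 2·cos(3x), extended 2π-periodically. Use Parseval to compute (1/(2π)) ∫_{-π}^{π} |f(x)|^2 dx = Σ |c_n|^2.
Σ |c_n|^2 = 13/2

Expand |f|^2 and use orthogonality of {sin(nx), cos(mx)} on [-π, π]:
  ∫_{-π}^{π} sin(nx)^2 dx = π, ∫ cos(mx)^2 dx = π, and cross terms integrate to 0.
So ∫_{-π}^{π} f(x)^2 dx = 3^2 · π + 2^2 · π = (9 + 4)π.
Divide by 2π: (9 + 4)/2 = 13/2.
By Parseval, this equals Σ |c_n|^2.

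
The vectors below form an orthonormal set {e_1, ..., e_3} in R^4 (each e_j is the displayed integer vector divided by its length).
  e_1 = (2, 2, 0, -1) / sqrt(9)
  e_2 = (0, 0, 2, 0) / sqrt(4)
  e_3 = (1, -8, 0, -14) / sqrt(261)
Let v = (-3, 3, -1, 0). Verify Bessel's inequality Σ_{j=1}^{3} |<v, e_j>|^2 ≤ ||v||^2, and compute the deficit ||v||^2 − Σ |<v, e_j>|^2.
Σ |<v, e_j>|^2 = 110/29; ||v||^2 = 19; deficit = 441/29

Write each e_j = u_j / sqrt(<u_j, u_j>) where u_j is the displayed integer vector. Then <v, e_j> = <v, u_j> / sqrt(<u_j, u_j>), so |<v, e_j>|^2 = <v, u_j>^2 / <u_j, u_j>.
Coefficients: <v, e_1> = 0/sqrt(9), <v, e_2> = -2/sqrt(4), <v, e_3> = -27/sqrt(261).
Square and sum: Σ |<v, e_j>|^2 = 110/29.
Compute ||v||^2 = v·v = 19.
Deficit = 19 − 110/29 = 441/29 ≥ 0, confirming Bessel's inequality. (The deficit equals ||v − Σ <v,e_j> e_j||^2, the squared distance from v to span{e_j}.)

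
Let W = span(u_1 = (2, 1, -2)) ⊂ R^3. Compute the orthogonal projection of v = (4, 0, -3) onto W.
proj_W(v) = (28/9, 14/9, -28/9)

Set up U = [u_1 | ... | u_1] ∈ R^(3×1). The projector onto W = col(U) is P = U (U^T U)^(-1) U^T.
Compute U^T U =
  [9],
and U^T v = (14).
Solve U^T U · c = U^T v for the coefficients: c = (14/9). The projection is proj_W(v) = U c.
Check: (v - proj_W(v)) · u_1 = 0  (should be 0).
Result: proj_W(v) = (28/9, 14/9, -28/9).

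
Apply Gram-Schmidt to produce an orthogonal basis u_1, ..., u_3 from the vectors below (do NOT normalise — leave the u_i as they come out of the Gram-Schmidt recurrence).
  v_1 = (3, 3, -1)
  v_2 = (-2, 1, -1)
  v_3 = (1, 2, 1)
Orthogonal basis:
  u_1 = (3, 3, -1)
  u_2 = (-32/19, 25/19, -21/19)
  u_3 = (-17/55, 17/22, 153/110)

Apply the Gram-Schmidt recurrence
  u_1 = v_1
  u_i = v_i − Σ_{j<i} ((v_i · u_j) / (u_j · u_j)) · u_j.

Step by step this gives:
  u_1 = (3, 3, -1)
  u_2 = (-32/19, 25/19, -21/19)
  u_3 = (-17/55, 17/22, 153/110)

Orthogonality check:
  u_2 · u_1 = 0 (should be 0)
  u_3 · u_1 = 0 (should be 0)
  u_3 · u_2 = 0 (should be 0)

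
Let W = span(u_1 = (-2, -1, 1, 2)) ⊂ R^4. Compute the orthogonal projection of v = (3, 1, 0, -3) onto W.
proj_W(v) = (13/5, 13/10, -13/10, -13/5)

Set up U = [u_1 | ... | u_1] ∈ R^(4×1). The projector onto W = col(U) is P = U (U^T U)^(-1) U^T.
Compute U^T U =
  [10],
and U^T v = (-13).
Solve U^T U · c = U^T v for the coefficients: c = (-13/10). The projection is proj_W(v) = U c.
Check: (v - proj_W(v)) · u_1 = 0  (should be 0).
Result: proj_W(v) = (13/5, 13/10, -13/10, -13/5).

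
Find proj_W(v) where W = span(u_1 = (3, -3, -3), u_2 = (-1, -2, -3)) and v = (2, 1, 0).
proj_W(v) = (23/13, 1/13, 9/13)

Set up U = [u_1 | ... | u_2] ∈ R^(3×2). The projector onto W = col(U) is P = U (U^T U)^(-1) U^T.
Compute U^T U =
  [27, 12]
  [12, 14],
and U^T v = (3, -4).
Solve U^T U · c = U^T v for the coefficients: c = (5/13, -8/13). The projection is proj_W(v) = U c.
Check: (v - proj_W(v)) · u_1 = 0  (should be 0).
Check: (v - proj_W(v)) · u_2 = 0  (should be 0).
Result: proj_W(v) = (23/13, 1/13, 9/13).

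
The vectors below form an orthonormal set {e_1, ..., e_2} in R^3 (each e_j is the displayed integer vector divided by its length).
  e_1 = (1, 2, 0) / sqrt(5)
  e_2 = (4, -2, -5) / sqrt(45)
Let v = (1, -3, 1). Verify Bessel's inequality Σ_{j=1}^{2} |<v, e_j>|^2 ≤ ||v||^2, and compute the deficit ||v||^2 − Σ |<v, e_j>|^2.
Σ |<v, e_j>|^2 = 50/9; ||v||^2 = 11; deficit = 49/9

Write each e_j = u_j / sqrt(<u_j, u_j>) where u_j is the displayed integer vector. Then <v, e_j> = <v, u_j> / sqrt(<u_j, u_j>), so |<v, e_j>|^2 = <v, u_j>^2 / <u_j, u_j>.
Coefficients: <v, e_1> = -5/sqrt(5), <v, e_2> = 5/sqrt(45).
Square and sum: Σ |<v, e_j>|^2 = 50/9.
Compute ||v||^2 = v·v = 11.
Deficit = 11 − 50/9 = 49/9 ≥ 0, confirming Bessel's inequality. (The deficit equals ||v − Σ <v,e_j> e_j||^2, the squared distance from v to span{e_j}.)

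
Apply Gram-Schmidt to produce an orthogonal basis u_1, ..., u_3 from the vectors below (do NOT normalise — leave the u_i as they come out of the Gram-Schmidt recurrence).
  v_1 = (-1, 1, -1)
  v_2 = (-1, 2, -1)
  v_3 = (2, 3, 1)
Orthogonal basis:
  u_1 = (-1, 1, -1)
  u_2 = (1/3, 2/3, 1/3)
  u_3 = (1/2, 0, -1/2)

Apply the Gram-Schmidt recurrence
  u_1 = v_1
  u_i = v_i − Σ_{j<i} ((v_i · u_j) / (u_j · u_j)) · u_j.

Step by step this gives:
  u_1 = (-1, 1, -1)
  u_2 = (1/3, 2/3, 1/3)
  u_3 = (1/2, 0, -1/2)

Orthogonality check:
  u_2 · u_1 = 0 (should be 0)
  u_3 · u_1 = 0 (should be 0)
  u_3 · u_2 = 0 (should be 0)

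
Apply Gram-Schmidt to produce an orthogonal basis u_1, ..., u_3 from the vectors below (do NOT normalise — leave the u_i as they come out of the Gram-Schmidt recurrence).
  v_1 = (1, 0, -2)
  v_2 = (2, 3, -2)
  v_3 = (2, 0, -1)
Orthogonal basis:
  u_1 = (1, 0, -2)
  u_2 = (4/5, 3, 2/5)
  u_3 = (54/49, -18/49, 27/49)

Apply the Gram-Schmidt recurrence
  u_1 = v_1
  u_i = v_i − Σ_{j<i} ((v_i · u_j) / (u_j · u_j)) · u_j.

Step by step this gives:
  u_1 = (1, 0, -2)
  u_2 = (4/5, 3, 2/5)
  u_3 = (54/49, -18/49, 27/49)

Orthogonality check:
  u_2 · u_1 = 0 (should be 0)
  u_3 · u_1 = 0 (should be 0)
  u_3 · u_2 = 0 (should be 0)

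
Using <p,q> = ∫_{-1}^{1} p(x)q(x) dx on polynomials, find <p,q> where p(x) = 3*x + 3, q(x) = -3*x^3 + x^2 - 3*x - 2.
<p,q> = -98/5

Expand the product: p(x)·q(x) = -9*x^4 - 6*x^3 - 6*x^2 - 15*x - 6.
∫_{-1}^{1} of each monomial x^k gives [2/(k+1) if k even, 0 if k odd]. Integrating term-by-term (or equivalently evaluating the antiderivative F(x) = -9*x^5/5 - 3*x^4/2 - 2*x^3 - 15*x^2/2 - 6*x at the endpoints):
  F(1) − F(−1) = -94/5 − (4/5) = -98/5.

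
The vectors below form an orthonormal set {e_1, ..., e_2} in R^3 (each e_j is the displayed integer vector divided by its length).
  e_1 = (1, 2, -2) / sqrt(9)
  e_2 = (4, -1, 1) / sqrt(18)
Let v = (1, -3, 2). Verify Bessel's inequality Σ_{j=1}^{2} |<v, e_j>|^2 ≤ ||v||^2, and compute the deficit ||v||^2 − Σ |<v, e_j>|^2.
Σ |<v, e_j>|^2 = 27/2; ||v||^2 = 14; deficit = 1/2

Write each e_j = u_j / sqrt(<u_j, u_j>) where u_j is the displayed integer vector. Then <v, e_j> = <v, u_j> / sqrt(<u_j, u_j>), so |<v, e_j>|^2 = <v, u_j>^2 / <u_j, u_j>.
Coefficients: <v, e_1> = -9/sqrt(9), <v, e_2> = 9/sqrt(18).
Square and sum: Σ |<v, e_j>|^2 = 27/2.
Compute ||v||^2 = v·v = 14.
Deficit = 14 − 27/2 = 1/2 ≥ 0, confirming Bessel's inequality. (The deficit equals ||v − Σ <v,e_j> e_j||^2, the squared distance from v to span{e_j}.)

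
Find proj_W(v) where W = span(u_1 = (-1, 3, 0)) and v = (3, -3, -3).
proj_W(v) = (6/5, -18/5, 0)

Set up U = [u_1 | ... | u_1] ∈ R^(3×1). The projector onto W = col(U) is P = U (U^T U)^(-1) U^T.
Compute U^T U =
  [10],
and U^T v = (-12).
Solve U^T U · c = U^T v for the coefficients: c = (-6/5). The projection is proj_W(v) = U c.
Check: (v - proj_W(v)) · u_1 = 0  (should be 0).
Result: proj_W(v) = (6/5, -18/5, 0).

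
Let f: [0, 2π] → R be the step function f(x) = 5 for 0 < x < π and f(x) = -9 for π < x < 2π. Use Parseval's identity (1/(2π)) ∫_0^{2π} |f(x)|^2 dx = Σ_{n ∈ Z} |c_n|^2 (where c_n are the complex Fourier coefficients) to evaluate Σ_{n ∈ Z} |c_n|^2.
Σ |c_n|^2 = 53

Parseval equates the L^2 energy of f (normalised by 1/(2π)) with the ℓ^2 sum of its Fourier coefficients: (1/(2π)) ∫_0^{2π} |f|^2 = Σ |c_n|^2.
Compute the left side: (1/(2π)) [∫_0^π 5^2 dx + ∫_π^{2π} (-9)^2 dx] = (1/(2π)) · (25π + 81π) = (25 + 81)/2 = 53.
So Σ_{n ∈ Z} |c_n|^2 = 53.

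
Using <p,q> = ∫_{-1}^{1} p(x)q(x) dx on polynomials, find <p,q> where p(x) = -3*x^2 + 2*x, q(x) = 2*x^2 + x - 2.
<p,q> = 44/15

Expand the product: p(x)·q(x) = -6*x^4 + x^3 + 8*x^2 - 4*x.
∫_{-1}^{1} of each monomial x^k gives [2/(k+1) if k even, 0 if k odd]. Integrating term-by-term (or equivalently evaluating the antiderivative F(x) = -6*x^5/5 + x^4/4 + 8*x^3/3 - 2*x^2 at the endpoints):
  F(1) − F(−1) = -17/60 − (-193/60) = 44/15.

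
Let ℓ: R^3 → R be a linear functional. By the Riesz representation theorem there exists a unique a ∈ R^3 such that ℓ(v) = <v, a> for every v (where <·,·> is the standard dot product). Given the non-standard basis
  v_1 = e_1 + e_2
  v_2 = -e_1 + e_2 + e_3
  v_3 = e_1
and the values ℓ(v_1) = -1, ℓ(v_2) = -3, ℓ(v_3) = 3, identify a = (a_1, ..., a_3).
a = (3, -4, 4)

Write a = (a_1, ..., a_3) in the standard basis. For each basis vector v_i, ℓ(v_i) = <v_i, a> is a linear equation in the a_j's. Collect the n equations into a matrix system V a = ℓ, where row i of V is v_i (expressed in the standard basis). Since V is invertible (lower-triangular with 1s on the diagonal, up to permutation), solve by back-substitution:
  V =
[[1, 1, 0],
 [-1, 1, 1],
 [1, 0, 0]]
  V a = (-1, -3, 3)
Solving gives a = (3, -4, 4).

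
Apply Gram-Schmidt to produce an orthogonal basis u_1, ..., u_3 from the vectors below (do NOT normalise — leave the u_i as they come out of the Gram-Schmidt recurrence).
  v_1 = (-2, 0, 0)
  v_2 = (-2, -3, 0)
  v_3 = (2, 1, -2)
Orthogonal basis:
  u_1 = (-2, 0, 0)
  u_2 = (0, -3, 0)
  u_3 = (0, 0, -2)

Apply the Gram-Schmidt recurrence
  u_1 = v_1
  u_i = v_i − Σ_{j<i} ((v_i · u_j) / (u_j · u_j)) · u_j.

Step by step this gives:
  u_1 = (-2, 0, 0)
  u_2 = (0, -3, 0)
  u_3 = (0, 0, -2)

Orthogonality check:
  u_2 · u_1 = 0 (should be 0)
  u_3 · u_1 = 0 (should be 0)
  u_3 · u_2 = 0 (should be 0)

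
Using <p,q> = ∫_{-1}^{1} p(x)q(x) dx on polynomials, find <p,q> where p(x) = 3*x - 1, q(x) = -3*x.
<p,q> = -6

Expand the product: p(x)·q(x) = -9*x^2 + 3*x.
∫_{-1}^{1} of each monomial x^k gives [2/(k+1) if k even, 0 if k odd]. Integrating term-by-term (or equivalently evaluating the antiderivative F(x) = -3*x^3 + 3*x^2/2 at the endpoints):
  F(1) − F(−1) = -3/2 − (9/2) = -6.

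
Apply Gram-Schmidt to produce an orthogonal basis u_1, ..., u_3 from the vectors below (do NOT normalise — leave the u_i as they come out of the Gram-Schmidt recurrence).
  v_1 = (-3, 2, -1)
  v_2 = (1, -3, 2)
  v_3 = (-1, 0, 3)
Orthogonal basis:
  u_1 = (-3, 2, -1)
  u_2 = (-19/14, -10/7, 17/14)
  u_3 = (4/15, 4/3, 28/15)

Apply the Gram-Schmidt recurrence
  u_1 = v_1
  u_i = v_i − Σ_{j<i} ((v_i · u_j) / (u_j · u_j)) · u_j.

Step by step this gives:
  u_1 = (-3, 2, -1)
  u_2 = (-19/14, -10/7, 17/14)
  u_3 = (4/15, 4/3, 28/15)

Orthogonality check:
  u_2 · u_1 = 0 (should be 0)
  u_3 · u_1 = 0 (should be 0)
  u_3 · u_2 = 0 (should be 0)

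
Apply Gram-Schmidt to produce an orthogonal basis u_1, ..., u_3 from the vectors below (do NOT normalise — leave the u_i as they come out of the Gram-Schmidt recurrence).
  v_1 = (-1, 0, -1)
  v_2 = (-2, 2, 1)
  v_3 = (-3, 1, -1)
Orthogonal basis:
  u_1 = (-1, 0, -1)
  u_2 = (-3/2, 2, 3/2)
  u_3 = (-2/17, -3/17, 2/17)

Apply the Gram-Schmidt recurrence
  u_1 = v_1
  u_i = v_i − Σ_{j<i} ((v_i · u_j) / (u_j · u_j)) · u_j.

Step by step this gives:
  u_1 = (-1, 0, -1)
  u_2 = (-3/2, 2, 3/2)
  u_3 = (-2/17, -3/17, 2/17)

Orthogonality check:
  u_2 · u_1 = 0 (should be 0)
  u_3 · u_1 = 0 (should be 0)
  u_3 · u_2 = 0 (should be 0)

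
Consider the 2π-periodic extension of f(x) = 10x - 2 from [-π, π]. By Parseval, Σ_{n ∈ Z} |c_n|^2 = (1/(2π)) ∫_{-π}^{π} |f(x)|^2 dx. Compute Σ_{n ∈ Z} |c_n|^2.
Σ |c_n|^2 = 100π^2/3 + 4

Expand and integrate term by term over [-π, π]:
  ∫ (10x)^2 dx = 100·(2π^3/3); ∫ 2·10·(-2)·x dx = 0 (odd integrand); ∫ (-2)^2 dx = 4·2π.
So (1/(2π)) ∫_{-π}^{π} (10x - 2)^2 dx = 100π^2/3 + 4 = 100π^2/3 + 4.
Parseval ⇒ Σ |c_n|^2 = 100π^2/3 + 4.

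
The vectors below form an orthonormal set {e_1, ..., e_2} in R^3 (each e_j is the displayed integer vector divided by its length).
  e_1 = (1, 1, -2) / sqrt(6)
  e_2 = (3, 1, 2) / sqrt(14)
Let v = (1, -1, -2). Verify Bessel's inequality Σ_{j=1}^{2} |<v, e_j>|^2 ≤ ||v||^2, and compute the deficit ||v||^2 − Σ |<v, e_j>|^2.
Σ |<v, e_j>|^2 = 62/21; ||v||^2 = 6; deficit = 64/21

Write each e_j = u_j / sqrt(<u_j, u_j>) where u_j is the displayed integer vector. Then <v, e_j> = <v, u_j> / sqrt(<u_j, u_j>), so |<v, e_j>|^2 = <v, u_j>^2 / <u_j, u_j>.
Coefficients: <v, e_1> = 4/sqrt(6), <v, e_2> = -2/sqrt(14).
Square and sum: Σ |<v, e_j>|^2 = 62/21.
Compute ||v||^2 = v·v = 6.
Deficit = 6 − 62/21 = 64/21 ≥ 0, confirming Bessel's inequality. (The deficit equals ||v − Σ <v,e_j> e_j||^2, the squared distance from v to span{e_j}.)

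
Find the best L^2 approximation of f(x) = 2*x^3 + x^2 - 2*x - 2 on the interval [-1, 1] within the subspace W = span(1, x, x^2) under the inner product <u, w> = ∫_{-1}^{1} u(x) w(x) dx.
g(x) = x^2 - 4*x/5 - 2

The best approximation g ∈ W is the orthogonal projection of f onto W. Writing g = a_0 + a_1 x + a_2 x^2, the coefficients solve the normal equations G · a = b where
  G_{ij} = <φ_i, φ_j> and b_i = <f, φ_i>, with φ_0 = 1, φ_1 = x, φ_2 = x^2.
G =
  [2, 0, 2/3]
  [0, 2/3, 0]
  [2/3, 0, 2/5],
b = (-10/3, -8/15, -14/15).
Solving gives a_0 = -2, a_1 = -4/5, a_2 = 1, so
  g(x) = x^2 - 4*x/5 - 2.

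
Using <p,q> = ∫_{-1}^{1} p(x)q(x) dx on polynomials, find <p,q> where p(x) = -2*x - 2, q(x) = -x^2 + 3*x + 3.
<p,q> = -44/3

Expand the product: p(x)·q(x) = 2*x^3 - 4*x^2 - 12*x - 6.
∫_{-1}^{1} of each monomial x^k gives [2/(k+1) if k even, 0 if k odd]. Integrating term-by-term (or equivalently evaluating the antiderivative F(x) = x^4/2 - 4*x^3/3 - 6*x^2 - 6*x at the endpoints):
  F(1) − F(−1) = -77/6 − (11/6) = -44/3.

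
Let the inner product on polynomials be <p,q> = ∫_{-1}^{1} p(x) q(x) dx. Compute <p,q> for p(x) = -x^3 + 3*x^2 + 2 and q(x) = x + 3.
<p,q> = 88/5

Expand the product: p(x)·q(x) = -x^4 + 9*x^2 + 2*x + 6.
∫_{-1}^{1} of each monomial x^k gives [2/(k+1) if k even, 0 if k odd]. Integrating term-by-term (or equivalently evaluating the antiderivative F(x) = -x^5/5 + 3*x^3 + x^2 + 6*x at the endpoints):
  F(1) − F(−1) = 49/5 − (-39/5) = 88/5.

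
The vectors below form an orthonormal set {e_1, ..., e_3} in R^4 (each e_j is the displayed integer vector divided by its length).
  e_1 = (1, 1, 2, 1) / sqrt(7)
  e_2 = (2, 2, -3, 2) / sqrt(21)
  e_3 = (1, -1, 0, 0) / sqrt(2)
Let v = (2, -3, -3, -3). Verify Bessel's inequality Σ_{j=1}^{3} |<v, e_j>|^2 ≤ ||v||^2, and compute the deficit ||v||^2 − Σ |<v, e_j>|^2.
Σ |<v, e_j>|^2 = 161/6; ||v||^2 = 31; deficit = 25/6

Write each e_j = u_j / sqrt(<u_j, u_j>) where u_j is the displayed integer vector. Then <v, e_j> = <v, u_j> / sqrt(<u_j, u_j>), so |<v, e_j>|^2 = <v, u_j>^2 / <u_j, u_j>.
Coefficients: <v, e_1> = -10/sqrt(7), <v, e_2> = 1/sqrt(21), <v, e_3> = 5/sqrt(2).
Square and sum: Σ |<v, e_j>|^2 = 161/6.
Compute ||v||^2 = v·v = 31.
Deficit = 31 − 161/6 = 25/6 ≥ 0, confirming Bessel's inequality. (The deficit equals ||v − Σ <v,e_j> e_j||^2, the squared distance from v to span{e_j}.)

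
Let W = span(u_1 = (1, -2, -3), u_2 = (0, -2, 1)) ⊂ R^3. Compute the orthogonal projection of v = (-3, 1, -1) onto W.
proj_W(v) = (-7/69, 94/69, -19/69)

Set up U = [u_1 | ... | u_2] ∈ R^(3×2). The projector onto W = col(U) is P = U (U^T U)^(-1) U^T.
Compute U^T U =
  [14, 1]
  [1, 5],
and U^T v = (-2, -3).
Solve U^T U · c = U^T v for the coefficients: c = (-7/69, -40/69). The projection is proj_W(v) = U c.
Check: (v - proj_W(v)) · u_1 = 0  (should be 0).
Check: (v - proj_W(v)) · u_2 = 0  (should be 0).
Result: proj_W(v) = (-7/69, 94/69, -19/69).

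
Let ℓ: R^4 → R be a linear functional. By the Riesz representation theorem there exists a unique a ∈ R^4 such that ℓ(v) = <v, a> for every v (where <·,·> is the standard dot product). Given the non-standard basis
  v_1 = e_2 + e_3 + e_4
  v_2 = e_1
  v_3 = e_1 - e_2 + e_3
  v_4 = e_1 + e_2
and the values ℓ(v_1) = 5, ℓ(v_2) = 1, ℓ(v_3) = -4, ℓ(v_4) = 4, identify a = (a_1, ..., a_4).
a = (1, 3, -2, 4)

Write a = (a_1, ..., a_4) in the standard basis. For each basis vector v_i, ℓ(v_i) = <v_i, a> is a linear equation in the a_j's. Collect the n equations into a matrix system V a = ℓ, where row i of V is v_i (expressed in the standard basis). Since V is invertible (lower-triangular with 1s on the diagonal, up to permutation), solve by back-substitution:
  V =
[[0, 1, 1, 1],
 [1, 0, 0, 0],
 [1, -1, 1, 0],
 [1, 1, 0, 0]]
  V a = (5, 1, -4, 4)
Solving gives a = (1, 3, -2, 4).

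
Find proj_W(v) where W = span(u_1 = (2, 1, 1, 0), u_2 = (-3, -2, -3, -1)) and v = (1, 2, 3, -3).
proj_W(v) = (39/17, 20/17, 21/17, 1/17)

Set up U = [u_1 | ... | u_2] ∈ R^(4×2). The projector onto W = col(U) is P = U (U^T U)^(-1) U^T.
Compute U^T U =
  [6, -11]
  [-11, 23],
and U^T v = (7, -13).
Solve U^T U · c = U^T v for the coefficients: c = (18/17, -1/17). The projection is proj_W(v) = U c.
Check: (v - proj_W(v)) · u_1 = 0  (should be 0).
Check: (v - proj_W(v)) · u_2 = 0  (should be 0).
Result: proj_W(v) = (39/17, 20/17, 21/17, 1/17).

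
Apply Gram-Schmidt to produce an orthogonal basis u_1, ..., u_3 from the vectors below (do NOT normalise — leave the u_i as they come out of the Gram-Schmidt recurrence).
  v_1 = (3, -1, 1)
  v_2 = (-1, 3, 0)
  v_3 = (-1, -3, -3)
Orthogonal basis:
  u_1 = (3, -1, 1)
  u_2 = (7/11, 27/11, 6/11)
  u_3 = (27/37, 9/37, -72/37)

Apply the Gram-Schmidt recurrence
  u_1 = v_1
  u_i = v_i − Σ_{j<i} ((v_i · u_j) / (u_j · u_j)) · u_j.

Step by step this gives:
  u_1 = (3, -1, 1)
  u_2 = (7/11, 27/11, 6/11)
  u_3 = (27/37, 9/37, -72/37)

Orthogonality check:
  u_2 · u_1 = 0 (should be 0)
  u_3 · u_1 = 0 (should be 0)
  u_3 · u_2 = 0 (should be 0)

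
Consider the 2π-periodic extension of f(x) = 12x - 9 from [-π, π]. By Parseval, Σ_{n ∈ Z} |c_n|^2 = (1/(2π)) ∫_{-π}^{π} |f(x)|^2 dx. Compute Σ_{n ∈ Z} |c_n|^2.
Σ |c_n|^2 = 48π^2 + 81

Expand and integrate term by term over [-π, π]:
  ∫ (12x)^2 dx = 144·(2π^3/3); ∫ 2·12·(-9)·x dx = 0 (odd integrand); ∫ (-9)^2 dx = 81·2π.
So (1/(2π)) ∫_{-π}^{π} (12x - 9)^2 dx = 144π^2/3 + 81 = 48π^2 + 81.
Parseval ⇒ Σ |c_n|^2 = 48π^2 + 81.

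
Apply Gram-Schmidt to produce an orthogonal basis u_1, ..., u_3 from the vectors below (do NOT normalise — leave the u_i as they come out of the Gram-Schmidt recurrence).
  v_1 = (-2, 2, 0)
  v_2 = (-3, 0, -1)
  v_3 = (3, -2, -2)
Orthogonal basis:
  u_1 = (-2, 2, 0)
  u_2 = (-3/2, -3/2, -1)
  u_3 = (7/11, 7/11, -21/11)

Apply the Gram-Schmidt recurrence
  u_1 = v_1
  u_i = v_i − Σ_{j<i} ((v_i · u_j) / (u_j · u_j)) · u_j.

Step by step this gives:
  u_1 = (-2, 2, 0)
  u_2 = (-3/2, -3/2, -1)
  u_3 = (7/11, 7/11, -21/11)

Orthogonality check:
  u_2 · u_1 = 0 (should be 0)
  u_3 · u_1 = 0 (should be 0)
  u_3 · u_2 = 0 (should be 0)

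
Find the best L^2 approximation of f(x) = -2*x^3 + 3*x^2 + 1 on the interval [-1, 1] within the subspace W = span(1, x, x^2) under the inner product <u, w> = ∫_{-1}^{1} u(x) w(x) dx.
g(x) = 3*x^2 - 6*x/5 + 1

The best approximation g ∈ W is the orthogonal projection of f onto W. Writing g = a_0 + a_1 x + a_2 x^2, the coefficients solve the normal equations G · a = b where
  G_{ij} = <φ_i, φ_j> and b_i = <f, φ_i>, with φ_0 = 1, φ_1 = x, φ_2 = x^2.
G =
  [2, 0, 2/3]
  [0, 2/3, 0]
  [2/3, 0, 2/5],
b = (4, -4/5, 28/15).
Solving gives a_0 = 1, a_1 = -6/5, a_2 = 3, so
  g(x) = 3*x^2 - 6*x/5 + 1.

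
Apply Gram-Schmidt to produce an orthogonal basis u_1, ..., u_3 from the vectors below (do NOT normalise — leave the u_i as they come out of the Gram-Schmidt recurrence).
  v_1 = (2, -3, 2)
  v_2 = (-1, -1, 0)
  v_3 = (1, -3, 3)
Orthogonal basis:
  u_1 = (2, -3, 2)
  u_2 = (-19/17, -14/17, -2/17)
  u_3 = (-14/33, 14/33, 35/33)

Apply the Gram-Schmidt recurrence
  u_1 = v_1
  u_i = v_i − Σ_{j<i} ((v_i · u_j) / (u_j · u_j)) · u_j.

Step by step this gives:
  u_1 = (2, -3, 2)
  u_2 = (-19/17, -14/17, -2/17)
  u_3 = (-14/33, 14/33, 35/33)

Orthogonality check:
  u_2 · u_1 = 0 (should be 0)
  u_3 · u_1 = 0 (should be 0)
  u_3 · u_2 = 0 (should be 0)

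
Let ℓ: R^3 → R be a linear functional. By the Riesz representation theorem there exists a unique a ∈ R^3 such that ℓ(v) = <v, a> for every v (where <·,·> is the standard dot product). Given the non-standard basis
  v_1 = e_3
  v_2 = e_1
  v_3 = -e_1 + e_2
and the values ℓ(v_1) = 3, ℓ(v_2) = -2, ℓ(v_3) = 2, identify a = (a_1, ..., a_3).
a = (-2, 0, 3)

Write a = (a_1, ..., a_3) in the standard basis. For each basis vector v_i, ℓ(v_i) = <v_i, a> is a linear equation in the a_j's. Collect the n equations into a matrix system V a = ℓ, where row i of V is v_i (expressed in the standard basis). Since V is invertible (lower-triangular with 1s on the diagonal, up to permutation), solve by back-substitution:
  V =
[[0, 0, 1],
 [1, 0, 0],
 [-1, 1, 0]]
  V a = (3, -2, 2)
Solving gives a = (-2, 0, 3).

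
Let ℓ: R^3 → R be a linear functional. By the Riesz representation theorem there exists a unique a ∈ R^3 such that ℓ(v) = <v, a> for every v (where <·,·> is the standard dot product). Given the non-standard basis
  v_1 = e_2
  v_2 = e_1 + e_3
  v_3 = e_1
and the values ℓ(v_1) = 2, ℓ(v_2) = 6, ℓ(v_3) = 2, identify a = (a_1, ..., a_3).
a = (2, 2, 4)

Write a = (a_1, ..., a_3) in the standard basis. For each basis vector v_i, ℓ(v_i) = <v_i, a> is a linear equation in the a_j's. Collect the n equations into a matrix system V a = ℓ, where row i of V is v_i (expressed in the standard basis). Since V is invertible (lower-triangular with 1s on the diagonal, up to permutation), solve by back-substitution:
  V =
[[0, 1, 0],
 [1, 0, 1],
 [1, 0, 0]]
  V a = (2, 6, 2)
Solving gives a = (2, 2, 4).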